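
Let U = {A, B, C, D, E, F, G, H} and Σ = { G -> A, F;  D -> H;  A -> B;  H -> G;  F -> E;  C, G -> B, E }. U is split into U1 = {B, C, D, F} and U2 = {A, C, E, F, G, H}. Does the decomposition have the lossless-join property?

No

Common attributes: U1 ∩ U2 = {C, F}.
Closure of {C, F}: F → E applies, adding E. So (C, F)⁺ = {C, E, F}.
The closure contains neither all of U1 = {B, C, D, F} nor all of U2 = {A, C, E, F, G, H}, so the common attributes are not a superkey of either fragment. The join is lossy.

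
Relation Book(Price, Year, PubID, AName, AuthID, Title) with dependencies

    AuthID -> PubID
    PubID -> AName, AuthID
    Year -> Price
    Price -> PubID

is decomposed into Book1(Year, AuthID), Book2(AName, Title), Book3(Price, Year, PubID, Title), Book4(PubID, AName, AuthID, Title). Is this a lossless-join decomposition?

Yes

Chase test. Columns are Price, Year, PubID, AName, AuthID, Title; row i has aⱼ where attribute j ∈ Booki, else bᵢⱼ.
Initial tableau (one row per fragment):
  row 1: b11 a2 b13 b14 a5 b16
  row 2: b21 b22 b23 a4 b25 a6
  row 3: a1 a2 a3 b34 b35 a6
  row 4: b41 b42 a3 a4 a5 a6
Rows 1 and 4 agree on AuthID; apply AuthID→PubID and equate their PubID entries.
Rows 1 and 3 agree on PubID; apply PubID→AName, AuthID and equate their AName, AuthID entries.
Rows 1 and 4 agree on PubID; apply PubID→AName, AuthID and equate their AName, AuthID entries.
Rows 1 and 3 agree on Year; apply Year→Price and equate their Price entries.
Row 3 is now all distinguished symbols — the join is lossless.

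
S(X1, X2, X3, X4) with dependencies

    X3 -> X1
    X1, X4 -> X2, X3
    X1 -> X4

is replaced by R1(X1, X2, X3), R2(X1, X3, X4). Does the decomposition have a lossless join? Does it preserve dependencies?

Lossless test: (X1, X3)⁺ = {X1, X2, X3, X4}, which contains all of one fragment — lossless.
Dependency preservation: X1, X4 → X2, X3 is not contained in any single fragment, but the restricted closure of its left-hand side across the fragments still reaches the right-hand side; the remaining FDs each lie inside some fragment. All dependencies are preserved.

lossless and dependency-preserving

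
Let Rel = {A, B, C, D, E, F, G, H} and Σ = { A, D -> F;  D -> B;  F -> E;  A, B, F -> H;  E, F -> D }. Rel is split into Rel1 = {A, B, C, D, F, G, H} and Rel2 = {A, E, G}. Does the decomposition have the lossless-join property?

No

Common attributes: Rel1 ∩ Rel2 = {A, G}.
No dependency enlarges {A, G}, so (A, G)⁺ = {A, G}.
The closure contains neither all of Rel1 = {A, B, C, D, F, G, H} nor all of Rel2 = {A, E, G}, so the common attributes are not a superkey of either fragment. The join is lossy.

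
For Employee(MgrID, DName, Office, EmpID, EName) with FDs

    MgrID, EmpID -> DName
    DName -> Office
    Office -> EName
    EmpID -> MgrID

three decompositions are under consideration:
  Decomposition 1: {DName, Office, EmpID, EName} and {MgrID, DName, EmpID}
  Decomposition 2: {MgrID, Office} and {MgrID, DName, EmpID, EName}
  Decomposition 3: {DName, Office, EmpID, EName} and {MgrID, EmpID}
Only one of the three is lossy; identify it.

Decomposition 2

Decomposition 1: common = {DName, EmpID}, closure = {MgrID, DName, Office, EmpID, EName} → lossless.
Decomposition 2: common = {MgrID}, closure = {MgrID} → lossy.
Decomposition 3: common = {EmpID}, closure = {MgrID, DName, Office, EmpID, EName} → lossless.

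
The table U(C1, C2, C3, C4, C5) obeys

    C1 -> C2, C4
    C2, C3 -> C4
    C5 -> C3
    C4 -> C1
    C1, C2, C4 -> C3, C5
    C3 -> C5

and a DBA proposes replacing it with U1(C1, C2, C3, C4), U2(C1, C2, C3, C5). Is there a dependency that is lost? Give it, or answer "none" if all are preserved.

none

C1 → C2, C4 lies within U1.
C2, C3 → C4 lies within U1.
C5 → C3 lies within U2.
C4 → C1 lies within U1.
C1, C2, C4 → C3, C5: restricted closure across fragments reaches C3, C5.
C3 → C5 lies within U2.
Every dependency is enforceable on the fragments, so the decomposition is dependency-preserving.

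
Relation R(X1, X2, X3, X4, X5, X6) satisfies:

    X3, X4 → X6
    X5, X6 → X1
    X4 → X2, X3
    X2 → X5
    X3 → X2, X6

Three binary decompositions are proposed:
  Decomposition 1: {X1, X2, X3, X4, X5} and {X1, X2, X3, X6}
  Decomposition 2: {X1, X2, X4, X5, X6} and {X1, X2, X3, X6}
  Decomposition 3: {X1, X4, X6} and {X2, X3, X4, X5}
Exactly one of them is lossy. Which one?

Decomposition 1: common = {X1, X2, X3}, closure = {X1, X2, X3, X5, X6} → lossless.
Decomposition 2: common = {X1, X2, X6}, closure = {X1, X2, X5, X6} → lossy.
Decomposition 3: common = {X4}, closure = {X1, X2, X3, X4, X5, X6} → lossless.

Decomposition 2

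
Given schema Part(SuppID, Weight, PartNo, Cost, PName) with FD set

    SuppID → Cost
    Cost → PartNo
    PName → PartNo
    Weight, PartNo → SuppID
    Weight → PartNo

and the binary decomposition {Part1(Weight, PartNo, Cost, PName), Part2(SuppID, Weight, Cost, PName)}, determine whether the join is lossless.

Common attributes: Part1 ∩ Part2 = {Weight, Cost, PName}.
Closure of {Weight, Cost, PName}: Cost → PartNo applies, adding PartNo; Weight, PartNo → SuppID applies, adding SuppID. So (Weight, Cost, PName)⁺ = {SuppID, Weight, PartNo, Cost, PName}.
This closure contains every attribute of Part1, so Part1 ∩ Part2 → Part1. The join is lossless.

Yes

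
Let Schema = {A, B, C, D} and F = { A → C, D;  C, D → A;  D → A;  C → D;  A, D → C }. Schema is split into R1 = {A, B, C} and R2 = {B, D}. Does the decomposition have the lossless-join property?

No

Common attributes: R1 ∩ R2 = {B}.
No dependency enlarges {B}, so (B)⁺ = {B}.
The closure contains neither all of R1 = {A, B, C} nor all of R2 = {B, D}, so the common attributes are not a superkey of either fragment. The join is lossy.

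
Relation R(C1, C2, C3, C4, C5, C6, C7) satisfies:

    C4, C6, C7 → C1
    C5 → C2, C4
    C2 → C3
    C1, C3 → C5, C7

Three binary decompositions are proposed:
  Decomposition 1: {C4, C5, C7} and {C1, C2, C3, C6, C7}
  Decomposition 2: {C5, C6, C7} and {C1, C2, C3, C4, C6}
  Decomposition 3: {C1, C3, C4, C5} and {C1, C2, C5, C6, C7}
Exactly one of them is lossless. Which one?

Decomposition 1: common = {C7}, closure = {C7} → lossy.
Decomposition 2: common = {C6}, closure = {C6} → lossy.
Decomposition 3: common = {C1, C5}, closure = {C1, C2, C3, C4, C5, C7} → lossless.

Decomposition 3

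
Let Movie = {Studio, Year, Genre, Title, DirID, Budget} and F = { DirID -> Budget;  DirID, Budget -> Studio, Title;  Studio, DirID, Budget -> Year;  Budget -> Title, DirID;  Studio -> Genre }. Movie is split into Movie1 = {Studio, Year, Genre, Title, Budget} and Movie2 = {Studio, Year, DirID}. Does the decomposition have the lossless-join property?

Common attributes: Movie1 ∩ Movie2 = {Studio, Year}.
Closure of {Studio, Year}: Studio → Genre applies, adding Genre. So (Studio, Year)⁺ = {Studio, Year, Genre}.
The closure contains neither all of Movie1 = {Studio, Year, Genre, Title, Budget} nor all of Movie2 = {Studio, Year, DirID}, so the common attributes are not a superkey of either fragment. The join is lossy.

No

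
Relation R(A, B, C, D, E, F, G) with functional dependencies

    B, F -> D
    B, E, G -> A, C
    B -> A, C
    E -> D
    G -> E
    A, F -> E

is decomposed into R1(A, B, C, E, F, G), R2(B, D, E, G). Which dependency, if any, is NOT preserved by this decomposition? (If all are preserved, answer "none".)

B, F → D: restricted closure across fragments reaches D.
B, E, G → A, C lies within R1.
B → A, C lies within R1.
E → D lies within R2.
G → E lies within R1.
A, F → E lies within R1.
Every dependency is enforceable on the fragments, so the decomposition is dependency-preserving.

none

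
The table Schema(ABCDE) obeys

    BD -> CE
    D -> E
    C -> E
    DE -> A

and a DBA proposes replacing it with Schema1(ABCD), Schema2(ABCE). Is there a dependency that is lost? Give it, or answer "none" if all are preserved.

Check D → E: no single fragment contains all of {DE}, and the restricted closure of {D} across the fragments never reaches {E}.
BD → CE is preserved.
C → E is preserved.
DE → A is preserved.

D -> E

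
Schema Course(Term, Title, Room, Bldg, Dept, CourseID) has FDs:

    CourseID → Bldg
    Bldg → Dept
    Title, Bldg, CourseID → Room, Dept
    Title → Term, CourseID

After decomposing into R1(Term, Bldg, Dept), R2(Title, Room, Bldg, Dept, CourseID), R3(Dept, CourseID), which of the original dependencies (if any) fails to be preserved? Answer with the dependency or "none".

Check Title → Term, CourseID: no single fragment contains all of {Term, Title, CourseID}, and the restricted closure of {Title} across the fragments never reaches {Term, CourseID}.
CourseID → Bldg is preserved.
Bldg → Dept is preserved.
Title, Bldg, CourseID → Room, Dept is preserved.

Title → Term, CourseID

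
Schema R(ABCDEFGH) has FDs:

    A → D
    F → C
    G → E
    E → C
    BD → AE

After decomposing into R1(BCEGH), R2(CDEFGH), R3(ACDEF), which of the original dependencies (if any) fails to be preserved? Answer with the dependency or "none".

BD → AE

Check BD → AE: no single fragment contains all of {ABDE}, and the restricted closure of {BD} across the fragments never reaches {AE}.
A → D is preserved.
F → C is preserved.
G → E is preserved.
E → C is preserved.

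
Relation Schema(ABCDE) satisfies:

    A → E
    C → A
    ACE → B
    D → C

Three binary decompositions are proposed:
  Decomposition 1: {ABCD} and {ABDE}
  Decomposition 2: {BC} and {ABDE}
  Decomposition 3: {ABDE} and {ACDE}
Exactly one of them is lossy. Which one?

Decomposition 1: common = {ABD}, closure = {ABCDE} → lossless.
Decomposition 2: common = {B}, closure = {B} → lossy.
Decomposition 3: common = {ADE}, closure = {ABCDE} → lossless.

Decomposition 2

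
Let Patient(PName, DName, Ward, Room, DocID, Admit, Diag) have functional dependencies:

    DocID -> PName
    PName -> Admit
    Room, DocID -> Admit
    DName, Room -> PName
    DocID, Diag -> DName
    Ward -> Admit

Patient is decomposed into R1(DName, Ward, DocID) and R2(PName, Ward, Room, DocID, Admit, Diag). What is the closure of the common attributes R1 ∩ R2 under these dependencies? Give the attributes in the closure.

PName, Ward, DocID, Admit

R1 ∩ R2 = {Ward, DocID}.
DocID → PName applies, adding PName
PName → Admit applies, adding Admit
Closure: {PName, Ward, DocID, Admit}.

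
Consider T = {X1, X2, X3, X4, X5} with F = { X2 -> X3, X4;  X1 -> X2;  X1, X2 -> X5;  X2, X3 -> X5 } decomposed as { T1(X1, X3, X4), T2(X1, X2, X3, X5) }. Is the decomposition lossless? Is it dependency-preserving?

lossless but not dependency-preserving

Lossless test: (X1, X3)⁺ = {X1, X2, X3, X4, X5}, which contains all of one fragment — lossless.
Dependency preservation: the restricted closure of {X2} across the fragments never reaches {X3, X4}, so X2 → X3, X4 cannot be enforced without a join — not preserved.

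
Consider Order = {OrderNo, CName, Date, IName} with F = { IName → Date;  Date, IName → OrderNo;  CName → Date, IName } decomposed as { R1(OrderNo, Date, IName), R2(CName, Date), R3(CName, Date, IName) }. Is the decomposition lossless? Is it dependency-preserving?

lossless and dependency-preserving

Lossless test (chase): Rows 1 and 3 agree on Date, IName; apply Date, IName→OrderNo and equate their OrderNo entries. Rows 2 and 3 agree on CName; apply CName→Date, IName and equate their Date, IName entries. Rows 1 and 2 agree on Date, IName; apply Date, IName→OrderNo and equate their OrderNo entries. Row 2 is now all distinguished symbols — the join is lossless.
Dependency preservation: every FD's attributes lie within a single fragment, so each can be enforced locally — preserved.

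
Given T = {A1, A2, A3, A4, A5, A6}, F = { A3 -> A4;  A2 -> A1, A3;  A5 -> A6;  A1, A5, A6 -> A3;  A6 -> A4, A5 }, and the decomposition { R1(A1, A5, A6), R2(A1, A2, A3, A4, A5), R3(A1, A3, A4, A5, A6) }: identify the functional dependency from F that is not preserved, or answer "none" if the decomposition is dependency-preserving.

A3 → A4 lies within R2.
A2 → A1, A3 lies within R2.
A5 → A6 lies within R1.
A1, A5, A6 → A3 lies within R3.
A6 → A4, A5 lies within R3.
Every dependency is enforceable on the fragments, so the decomposition is dependency-preserving.

none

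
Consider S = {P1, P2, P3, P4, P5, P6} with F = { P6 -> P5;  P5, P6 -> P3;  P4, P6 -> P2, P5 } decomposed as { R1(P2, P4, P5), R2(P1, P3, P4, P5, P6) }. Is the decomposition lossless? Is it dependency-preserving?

lossy and not dependency-preserving

Lossless test: (P4, P5)⁺ = {P4, P5}, which is a superkey of neither fragment — lossy.
Dependency preservation: the restricted closure of {P4, P6} across the fragments never reaches {P2, P5}, so P4, P6 → P2, P5 cannot be enforced without a join — not preserved.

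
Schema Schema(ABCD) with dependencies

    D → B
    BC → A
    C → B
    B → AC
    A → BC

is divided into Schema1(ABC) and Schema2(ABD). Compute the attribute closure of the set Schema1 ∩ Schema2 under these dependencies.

ABC

Schema1 ∩ Schema2 = {AB}.
B → AC applies, adding C
Closure: {ABC}.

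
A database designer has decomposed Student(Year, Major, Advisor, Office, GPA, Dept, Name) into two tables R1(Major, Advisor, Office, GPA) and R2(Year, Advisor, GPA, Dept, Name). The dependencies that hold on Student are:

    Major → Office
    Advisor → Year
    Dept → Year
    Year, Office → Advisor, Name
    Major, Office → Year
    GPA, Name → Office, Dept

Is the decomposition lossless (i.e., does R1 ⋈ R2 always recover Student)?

Common attributes: R1 ∩ R2 = {Advisor, GPA}.
Closure of {Advisor, GPA}: Advisor → Year applies, adding Year. So (Advisor, GPA)⁺ = {Year, Advisor, GPA}.
The closure contains neither all of R1 = {Major, Advisor, Office, GPA} nor all of R2 = {Year, Advisor, GPA, Dept, Name}, so the common attributes are not a superkey of either fragment. The join is lossy.

No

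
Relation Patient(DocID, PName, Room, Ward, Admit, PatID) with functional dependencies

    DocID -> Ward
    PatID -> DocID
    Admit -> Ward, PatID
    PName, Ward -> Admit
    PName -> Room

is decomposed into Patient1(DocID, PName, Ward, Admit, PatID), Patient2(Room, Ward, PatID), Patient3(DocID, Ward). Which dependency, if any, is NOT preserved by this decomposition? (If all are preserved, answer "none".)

Check PName → Room: no single fragment contains all of {PName, Room}, and the restricted closure of {PName} across the fragments never reaches {Room}.
DocID → Ward is preserved.
PatID → DocID is preserved.
Admit → Ward, PatID is preserved.
PName, Ward → Admit is preserved.

PName -> Room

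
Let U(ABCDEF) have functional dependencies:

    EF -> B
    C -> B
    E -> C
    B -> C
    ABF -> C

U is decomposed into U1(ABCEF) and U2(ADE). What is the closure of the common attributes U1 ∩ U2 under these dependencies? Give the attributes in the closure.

ABCE

U1 ∩ U2 = {AE}.
E → C applies, adding C
C → B applies, adding B
Closure: {ABCE}.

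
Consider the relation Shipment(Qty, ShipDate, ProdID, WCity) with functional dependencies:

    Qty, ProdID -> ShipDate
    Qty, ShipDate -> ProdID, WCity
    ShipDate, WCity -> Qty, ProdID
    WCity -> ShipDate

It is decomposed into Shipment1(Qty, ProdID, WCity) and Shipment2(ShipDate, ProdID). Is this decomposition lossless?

Common attributes: Shipment1 ∩ Shipment2 = {ProdID}.
No dependency enlarges {ProdID}, so (ProdID)⁺ = {ProdID}.
The closure contains neither all of Shipment1 = {Qty, ProdID, WCity} nor all of Shipment2 = {ShipDate, ProdID}, so the common attributes are not a superkey of either fragment. The join is lossy.

No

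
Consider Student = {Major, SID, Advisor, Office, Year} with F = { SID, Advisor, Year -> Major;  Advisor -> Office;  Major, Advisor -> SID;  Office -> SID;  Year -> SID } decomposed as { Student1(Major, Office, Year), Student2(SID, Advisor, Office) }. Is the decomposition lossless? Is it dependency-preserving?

lossy and not dependency-preserving

Lossless test: (Office)⁺ = {SID, Office}, which is a superkey of neither fragment — lossy.
Dependency preservation: the restricted closure of {SID, Advisor, Year} across the fragments never reaches {Major}, so SID, Advisor, Year → Major cannot be enforced without a join — not preserved.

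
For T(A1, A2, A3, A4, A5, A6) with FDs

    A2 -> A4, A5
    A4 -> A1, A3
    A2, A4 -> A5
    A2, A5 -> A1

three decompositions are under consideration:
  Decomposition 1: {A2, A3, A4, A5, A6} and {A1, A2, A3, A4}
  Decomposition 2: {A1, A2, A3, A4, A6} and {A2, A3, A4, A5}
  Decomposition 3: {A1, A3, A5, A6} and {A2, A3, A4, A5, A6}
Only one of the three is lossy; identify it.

Decomposition 3

Decomposition 1: common = {A2, A3, A4}, closure = {A1, A2, A3, A4, A5} → lossless.
Decomposition 2: common = {A2, A3, A4}, closure = {A1, A2, A3, A4, A5} → lossless.
Decomposition 3: common = {A3, A5, A6}, closure = {A3, A5, A6} → lossy.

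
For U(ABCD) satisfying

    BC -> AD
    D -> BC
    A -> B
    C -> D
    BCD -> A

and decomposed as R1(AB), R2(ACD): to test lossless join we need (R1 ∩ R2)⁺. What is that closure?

AB

R1 ∩ R2 = {A}.
A → B applies, adding B
Closure: {AB}.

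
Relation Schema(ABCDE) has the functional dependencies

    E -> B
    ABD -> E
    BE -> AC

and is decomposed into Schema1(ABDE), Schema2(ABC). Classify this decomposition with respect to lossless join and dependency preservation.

lossy and not dependency-preserving

Lossless test: (AB)⁺ = {AB}, which is a superkey of neither fragment — lossy.
Dependency preservation: the restricted closure of {BE} across the fragments never reaches {AC}, so BE → AC cannot be enforced without a join — not preserved.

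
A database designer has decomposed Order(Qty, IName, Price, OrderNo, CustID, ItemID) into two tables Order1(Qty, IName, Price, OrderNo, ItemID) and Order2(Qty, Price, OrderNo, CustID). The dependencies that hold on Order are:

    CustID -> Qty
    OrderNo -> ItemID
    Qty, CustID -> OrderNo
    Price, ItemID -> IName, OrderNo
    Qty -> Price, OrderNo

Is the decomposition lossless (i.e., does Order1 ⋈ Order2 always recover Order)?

Common attributes: Order1 ∩ Order2 = {Qty, Price, OrderNo}.
Closure of {Qty, Price, OrderNo}: OrderNo → ItemID applies, adding ItemID; Price, ItemID → IName, OrderNo applies, adding IName. So (Qty, Price, OrderNo)⁺ = {Qty, IName, Price, OrderNo, ItemID}.
This closure contains every attribute of Order1, so Order1 ∩ Order2 → Order1. The join is lossless.

Yes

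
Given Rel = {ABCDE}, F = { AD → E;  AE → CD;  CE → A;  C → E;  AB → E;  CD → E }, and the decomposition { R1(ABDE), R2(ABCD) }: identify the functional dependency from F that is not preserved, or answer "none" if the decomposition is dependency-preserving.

none

AD → E lies within R1.
AE → CD: restricted closure across fragments reaches CD.
CE → A: restricted closure across fragments reaches A.
C → E: restricted closure across fragments reaches E.
AB → E lies within R1.
CD → E: restricted closure across fragments reaches E.
Every dependency is enforceable on the fragments, so the decomposition is dependency-preserving.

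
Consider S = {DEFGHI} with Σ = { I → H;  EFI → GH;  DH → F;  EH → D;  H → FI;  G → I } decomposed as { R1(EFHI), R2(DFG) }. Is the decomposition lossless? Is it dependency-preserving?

Lossless test: (F)⁺ = {F}, which is a superkey of neither fragment — lossy.
Dependency preservation: the restricted closure of {EFI} across the fragments never reaches {GH}, so EFI → GH cannot be enforced without a join — not preserved.

lossy and not dependency-preserving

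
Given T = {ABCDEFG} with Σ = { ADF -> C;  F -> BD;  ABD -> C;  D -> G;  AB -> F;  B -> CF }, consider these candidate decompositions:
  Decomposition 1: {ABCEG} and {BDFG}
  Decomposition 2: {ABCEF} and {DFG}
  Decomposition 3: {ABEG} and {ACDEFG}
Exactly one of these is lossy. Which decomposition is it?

Decomposition 1: common = {BG}, closure = {BCDFG} → lossless.
Decomposition 2: common = {F}, closure = {BCDFG} → lossless.
Decomposition 3: common = {AEG}, closure = {AEG} → lossy.

Decomposition 3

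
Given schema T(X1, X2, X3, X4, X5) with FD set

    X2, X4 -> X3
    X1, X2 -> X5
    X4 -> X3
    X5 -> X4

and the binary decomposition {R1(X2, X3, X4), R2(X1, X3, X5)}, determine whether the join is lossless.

No

Common attributes: R1 ∩ R2 = {X3}.
No dependency enlarges {X3}, so (X3)⁺ = {X3}.
The closure contains neither all of R1 = {X2, X3, X4} nor all of R2 = {X1, X3, X5}, so the common attributes are not a superkey of either fragment. The join is lossy.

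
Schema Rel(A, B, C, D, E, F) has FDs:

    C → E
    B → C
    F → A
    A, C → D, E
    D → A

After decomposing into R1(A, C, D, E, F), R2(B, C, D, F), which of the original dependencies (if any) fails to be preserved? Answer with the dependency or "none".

none

C → E lies within R1.
B → C lies within R2.
F → A lies within R1.
A, C → D, E lies within R1.
D → A lies within R1.
Every dependency is enforceable on the fragments, so the decomposition is dependency-preserving.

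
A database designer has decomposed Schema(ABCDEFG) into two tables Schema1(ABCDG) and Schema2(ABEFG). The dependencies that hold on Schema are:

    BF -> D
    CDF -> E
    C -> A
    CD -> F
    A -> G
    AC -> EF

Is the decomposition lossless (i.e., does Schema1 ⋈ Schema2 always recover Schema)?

No

Common attributes: Schema1 ∩ Schema2 = {ABG}.
No dependency enlarges {ABG}, so (ABG)⁺ = {ABG}.
The closure contains neither all of Schema1 = {ABCDG} nor all of Schema2 = {ABEFG}, so the common attributes are not a superkey of either fragment. The join is lossy.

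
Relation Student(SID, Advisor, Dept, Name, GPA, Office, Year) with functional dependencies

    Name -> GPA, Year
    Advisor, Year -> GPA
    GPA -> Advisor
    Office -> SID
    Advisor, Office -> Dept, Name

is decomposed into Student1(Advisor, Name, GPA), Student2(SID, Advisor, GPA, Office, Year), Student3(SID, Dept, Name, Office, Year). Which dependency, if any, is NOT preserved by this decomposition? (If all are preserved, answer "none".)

Check Advisor, Office → Dept, Name: no single fragment contains all of {Advisor, Dept, Name, Office}, and the restricted closure of {Advisor, Office} across the fragments never reaches {Dept, Name}.
Name → GPA, Year is preserved.
Advisor, Year → GPA is preserved.
GPA → Advisor is preserved.
Office → SID is preserved.

Advisor, Office -> Dept, Name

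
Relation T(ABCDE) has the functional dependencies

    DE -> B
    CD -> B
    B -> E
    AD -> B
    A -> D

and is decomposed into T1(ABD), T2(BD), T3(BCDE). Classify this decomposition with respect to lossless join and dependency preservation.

Lossless test (chase): Rows 1 and 2 agree on B; apply B→E and equate their E entries. Rows 1 and 3 agree on B; apply B→E and equate their E entries. No row becomes fully distinguished — the join is lossy.
Dependency preservation: every FD's attributes lie within a single fragment, so each can be enforced locally — preserved.

lossy but dependency-preserving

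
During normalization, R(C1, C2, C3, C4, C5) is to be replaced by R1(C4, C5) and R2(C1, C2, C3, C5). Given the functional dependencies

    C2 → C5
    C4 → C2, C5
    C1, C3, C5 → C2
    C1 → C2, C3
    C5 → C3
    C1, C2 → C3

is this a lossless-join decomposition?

Common attributes: R1 ∩ R2 = {C5}.
Closure of {C5}: C5 → C3 applies, adding C3. So (C5)⁺ = {C3, C5}.
The closure contains neither all of R1 = {C4, C5} nor all of R2 = {C1, C2, C3, C5}, so the common attributes are not a superkey of either fragment. The join is lossy.

No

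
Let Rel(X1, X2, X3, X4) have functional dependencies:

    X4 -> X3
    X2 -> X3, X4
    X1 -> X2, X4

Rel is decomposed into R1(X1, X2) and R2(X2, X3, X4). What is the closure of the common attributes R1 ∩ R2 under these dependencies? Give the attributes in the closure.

X2, X3, X4

R1 ∩ R2 = {X2}.
X2 → X3, X4 applies, adding X3, X4
Closure: {X2, X3, X4}.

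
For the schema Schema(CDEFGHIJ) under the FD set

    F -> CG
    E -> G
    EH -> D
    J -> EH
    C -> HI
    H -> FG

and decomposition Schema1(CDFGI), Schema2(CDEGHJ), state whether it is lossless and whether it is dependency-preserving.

Lossless test: (CDG)⁺ = {CDFGHI}, which contains all of one fragment — lossless.
Dependency preservation: C → HI; H → FG are not contained in any single fragment, but the restricted closure of each left-hand side across the fragments still reaches the right-hand side; the remaining FDs each lie inside some fragment. All dependencies are preserved.

lossless and dependency-preserving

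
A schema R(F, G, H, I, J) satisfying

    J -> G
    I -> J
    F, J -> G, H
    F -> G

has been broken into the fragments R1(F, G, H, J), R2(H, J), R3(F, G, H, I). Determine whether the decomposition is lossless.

No

Chase test. Columns are F, G, H, I, J; row i has aⱼ where attribute j ∈ Ri, else bᵢⱼ.
Initial tableau (one row per fragment):
  row 1: a1 a2 a3 b14 a5
  row 2: b21 b22 a3 b24 a5
  row 3: a1 a2 a3 a4 b35
Rows 1 and 2 agree on J; apply J→G and equate their G entries.
No row becomes fully distinguished — the join is lossy.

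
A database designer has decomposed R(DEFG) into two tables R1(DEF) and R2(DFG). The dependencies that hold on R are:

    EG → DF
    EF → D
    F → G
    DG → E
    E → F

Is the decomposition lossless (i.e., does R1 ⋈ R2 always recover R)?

Common attributes: R1 ∩ R2 = {DF}.
Closure of {DF}: F → G applies, adding G; DG → E applies, adding E. So (DF)⁺ = {DEFG}.
This closure contains every attribute of R1, so R1 ∩ R2 → R1. The join is lossless.

Yes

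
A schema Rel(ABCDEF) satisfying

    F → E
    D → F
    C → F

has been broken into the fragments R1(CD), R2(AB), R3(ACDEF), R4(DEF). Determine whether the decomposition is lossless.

Chase test. Columns are ABCDEF; row i has aⱼ where attribute j ∈ Ri, else bᵢⱼ.
Initial tableau (one row per fragment):
  row 1: b11 b12 a3 a4 b15 b16
  row 2: a1 a2 b23 b24 b25 b26
  row 3: a1 b32 a3 a4 a5 a6
  row 4: b41 b42 b43 a4 a5 a6
Rows 1 and 3 agree on D; apply D→F and equate their F entries.
Rows 1 and 3 agree on F; apply F→E and equate their E entries.
No row becomes fully distinguished — the join is lossy.

No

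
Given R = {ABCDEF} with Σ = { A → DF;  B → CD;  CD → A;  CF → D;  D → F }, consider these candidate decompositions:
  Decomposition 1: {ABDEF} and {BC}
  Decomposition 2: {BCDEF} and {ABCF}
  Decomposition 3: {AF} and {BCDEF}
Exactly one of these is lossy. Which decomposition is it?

Decomposition 1: common = {B}, closure = {ABCDF} → lossless.
Decomposition 2: common = {BCF}, closure = {ABCDF} → lossless.
Decomposition 3: common = {F}, closure = {F} → lossy.

Decomposition 3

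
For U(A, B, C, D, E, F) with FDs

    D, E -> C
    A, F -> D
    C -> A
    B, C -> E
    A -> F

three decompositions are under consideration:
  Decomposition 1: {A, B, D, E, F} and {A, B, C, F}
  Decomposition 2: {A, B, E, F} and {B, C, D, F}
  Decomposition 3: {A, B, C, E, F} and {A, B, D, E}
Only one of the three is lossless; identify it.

Decomposition 3

Decomposition 1: common = {A, B, F}, closure = {A, B, D, F} → lossy.
Decomposition 2: common = {B, F}, closure = {B, F} → lossy.
Decomposition 3: common = {A, B, E}, closure = {A, B, C, D, E, F} → lossless.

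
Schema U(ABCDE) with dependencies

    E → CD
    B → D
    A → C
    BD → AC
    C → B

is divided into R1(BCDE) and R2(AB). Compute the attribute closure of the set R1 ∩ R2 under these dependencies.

R1 ∩ R2 = {B}.
B → D applies, adding D
BD → AC applies, adding AC
Closure: {ABCD}.

ABCD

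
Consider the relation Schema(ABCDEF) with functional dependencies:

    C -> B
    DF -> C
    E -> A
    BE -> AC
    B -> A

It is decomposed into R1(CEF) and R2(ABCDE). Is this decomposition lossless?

Common attributes: R1 ∩ R2 = {CE}.
Closure of {CE}: C → B applies, adding B; E → A applies, adding A. So (CE)⁺ = {ABCE}.
The closure contains neither all of R1 = {CEF} nor all of R2 = {ABCDE}, so the common attributes are not a superkey of either fragment. The join is lossy.

No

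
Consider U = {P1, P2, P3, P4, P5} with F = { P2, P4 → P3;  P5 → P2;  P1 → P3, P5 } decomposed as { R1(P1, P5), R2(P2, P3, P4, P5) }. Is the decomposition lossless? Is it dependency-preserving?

lossy and not dependency-preserving

Lossless test: (P5)⁺ = {P2, P5}, which is a superkey of neither fragment — lossy.
Dependency preservation: the restricted closure of {P1} across the fragments never reaches {P3, P5}, so P1 → P3, P5 cannot be enforced without a join — not preserved.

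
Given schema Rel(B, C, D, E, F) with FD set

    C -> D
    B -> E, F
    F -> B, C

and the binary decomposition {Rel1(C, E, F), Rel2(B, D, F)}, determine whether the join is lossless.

Yes

Common attributes: Rel1 ∩ Rel2 = {F}.
Closure of {F}: F → B, C applies, adding B, C; C → D applies, adding D; B → E, F applies, adding E. So (F)⁺ = {B, C, D, E, F}.
This closure contains every attribute of Rel1, so Rel1 ∩ Rel2 → Rel1. The join is lossless.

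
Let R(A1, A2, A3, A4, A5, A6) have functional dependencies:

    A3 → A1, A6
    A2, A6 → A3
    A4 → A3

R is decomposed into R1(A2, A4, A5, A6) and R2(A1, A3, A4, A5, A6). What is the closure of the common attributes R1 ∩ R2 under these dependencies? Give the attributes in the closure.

R1 ∩ R2 = {A4, A5, A6}.
A4 → A3 applies, adding A3
A3 → A1, A6 applies, adding A1
Closure: {A1, A3, A4, A5, A6}.

A1, A3, A4, A5, A6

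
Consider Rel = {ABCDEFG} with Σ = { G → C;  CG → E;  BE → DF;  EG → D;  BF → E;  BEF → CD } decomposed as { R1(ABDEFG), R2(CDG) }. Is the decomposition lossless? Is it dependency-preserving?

Lossless test: (DG)⁺ = {CDEG}, which contains all of one fragment — lossless.
Dependency preservation: the restricted closure of {BEF} across the fragments never reaches {CD}, so BEF → CD cannot be enforced without a join — not preserved.

lossless but not dependency-preserving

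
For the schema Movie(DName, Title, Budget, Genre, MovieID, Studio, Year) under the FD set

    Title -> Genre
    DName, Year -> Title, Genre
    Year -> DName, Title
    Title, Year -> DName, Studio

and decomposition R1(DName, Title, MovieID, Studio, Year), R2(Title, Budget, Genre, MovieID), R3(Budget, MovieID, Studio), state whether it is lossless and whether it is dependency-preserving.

lossy but dependency-preserving

Lossless test (chase): Rows 1 and 2 agree on Title; apply Title→Genre and equate their Genre entries. No row becomes fully distinguished — the join is lossy.
Dependency preservation: DName, Year → Title, Genre is not contained in any single fragment, but the restricted closure of its left-hand side across the fragments still reaches the right-hand side; the remaining FDs each lie inside some fragment. All dependencies are preserved.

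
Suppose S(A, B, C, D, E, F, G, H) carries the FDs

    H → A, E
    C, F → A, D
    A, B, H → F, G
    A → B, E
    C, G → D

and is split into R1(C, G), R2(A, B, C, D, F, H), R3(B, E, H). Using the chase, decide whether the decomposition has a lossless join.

Chase test. Columns are A, B, C, D, E, F, G, H; row i has aⱼ where attribute j ∈ Ri, else bᵢⱼ.
Initial tableau (one row per fragment):
  row 1: b11 b12 a3 b14 b15 b16 a7 b18
  row 2: a1 a2 a3 a4 b25 a6 b27 a8
  row 3: b31 a2 b33 b34 a5 b36 b37 a8
Rows 2 and 3 agree on H; apply H→A, E and equate their A, E entries.
Rows 2 and 3 agree on A, B, H; apply A, B, H→F, G and equate their F, G entries.
No row becomes fully distinguished — the join is lossy.

No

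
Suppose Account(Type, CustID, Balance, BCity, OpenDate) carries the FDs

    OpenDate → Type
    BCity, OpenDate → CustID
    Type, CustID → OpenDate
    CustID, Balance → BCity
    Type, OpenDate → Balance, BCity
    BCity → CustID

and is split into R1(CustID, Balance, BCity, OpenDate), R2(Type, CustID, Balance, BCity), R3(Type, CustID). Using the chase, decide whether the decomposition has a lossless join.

No

Chase test. Columns are Type, CustID, Balance, BCity, OpenDate; row i has aⱼ where attribute j ∈ Ri, else bᵢⱼ.
Initial tableau (one row per fragment):
  row 1: b11 a2 a3 a4 a5
  row 2: a1 a2 a3 a4 b25
  row 3: a1 a2 b33 b34 b35
Rows 2 and 3 agree on Type, CustID; apply Type, CustID→OpenDate and equate their OpenDate entries.
Rows 2 and 3 agree on Type, OpenDate; apply Type, OpenDate→Balance, BCity and equate their Balance, BCity entries.
No row becomes fully distinguished — the join is lossy.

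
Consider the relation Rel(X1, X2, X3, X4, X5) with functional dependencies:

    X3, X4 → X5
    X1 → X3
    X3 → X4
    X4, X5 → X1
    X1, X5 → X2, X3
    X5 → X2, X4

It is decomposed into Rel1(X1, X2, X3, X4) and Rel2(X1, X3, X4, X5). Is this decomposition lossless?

Common attributes: Rel1 ∩ Rel2 = {X1, X3, X4}.
Closure of {X1, X3, X4}: X3, X4 → X5 applies, adding X5; X1, X5 → X2, X3 applies, adding X2. So (X1, X3, X4)⁺ = {X1, X2, X3, X4, X5}.
This closure contains every attribute of Rel1, so Rel1 ∩ Rel2 → Rel1. The join is lossless.

Yes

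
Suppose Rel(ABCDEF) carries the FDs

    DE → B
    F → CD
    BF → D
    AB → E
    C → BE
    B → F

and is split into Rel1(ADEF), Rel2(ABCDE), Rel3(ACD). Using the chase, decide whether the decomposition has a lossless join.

Yes

Chase test. Columns are ABCDEF; row i has aⱼ where attribute j ∈ Reli, else bᵢⱼ.
Initial tableau (one row per fragment):
  row 1: a1 b12 b13 a4 a5 a6
  row 2: a1 a2 a3 a4 a5 b26
  row 3: a1 b32 a3 a4 b35 b36
Rows 1 and 2 agree on DE; apply DE→B and equate their B entries.
Rows 2 and 3 agree on C; apply C→BE and equate their BE entries.
Rows 1 and 2 agree on B; apply B→F and equate their F entries.
Rows 1 and 3 agree on B; apply B→F and equate their F entries.
Rows 1 and 2 agree on F; apply F→CD and equate their CD entries.
Row 1 is now all distinguished symbols — the join is lossless.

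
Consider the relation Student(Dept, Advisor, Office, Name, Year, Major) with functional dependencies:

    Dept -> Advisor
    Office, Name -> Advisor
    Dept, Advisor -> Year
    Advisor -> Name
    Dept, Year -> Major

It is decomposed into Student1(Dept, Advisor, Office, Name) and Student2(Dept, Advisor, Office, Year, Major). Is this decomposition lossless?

Yes

Common attributes: Student1 ∩ Student2 = {Dept, Advisor, Office}.
Closure of {Dept, Advisor, Office}: Dept, Advisor → Year applies, adding Year; Advisor → Name applies, adding Name; Dept, Year → Major applies, adding Major. So (Dept, Advisor, Office)⁺ = {Dept, Advisor, Office, Name, Year, Major}.
This closure contains every attribute of Student1, so Student1 ∩ Student2 → Student1. The join is lossless.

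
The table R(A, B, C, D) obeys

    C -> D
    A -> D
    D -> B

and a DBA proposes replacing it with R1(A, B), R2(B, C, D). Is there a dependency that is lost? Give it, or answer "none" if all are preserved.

Check A → D: no single fragment contains all of {A, D}, and the restricted closure of {A} across the fragments never reaches {D}.
C → D is preserved.
D → B is preserved.

A -> D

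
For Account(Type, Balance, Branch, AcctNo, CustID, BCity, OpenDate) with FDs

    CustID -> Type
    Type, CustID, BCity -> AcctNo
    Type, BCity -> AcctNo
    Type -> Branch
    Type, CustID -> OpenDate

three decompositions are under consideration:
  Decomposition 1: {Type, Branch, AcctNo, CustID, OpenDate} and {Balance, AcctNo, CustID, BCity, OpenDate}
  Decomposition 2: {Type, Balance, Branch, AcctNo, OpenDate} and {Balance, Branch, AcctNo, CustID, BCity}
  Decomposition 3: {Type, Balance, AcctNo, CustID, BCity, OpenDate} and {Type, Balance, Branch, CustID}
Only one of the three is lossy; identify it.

Decomposition 2

Decomposition 1: common = {AcctNo, CustID, OpenDate}, closure = {Type, Branch, AcctNo, CustID, OpenDate} → lossless.
Decomposition 2: common = {Balance, Branch, AcctNo}, closure = {Balance, Branch, AcctNo} → lossy.
Decomposition 3: common = {Type, Balance, CustID}, closure = {Type, Balance, Branch, CustID, OpenDate} → lossless.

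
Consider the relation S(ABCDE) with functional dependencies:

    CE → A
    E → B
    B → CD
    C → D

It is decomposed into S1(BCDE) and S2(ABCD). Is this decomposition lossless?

No

Common attributes: S1 ∩ S2 = {BCD}.
No dependency enlarges {BCD}, so (BCD)⁺ = {BCD}.
The closure contains neither all of S1 = {BCDE} nor all of S2 = {ABCD}, so the common attributes are not a superkey of either fragment. The join is lossy.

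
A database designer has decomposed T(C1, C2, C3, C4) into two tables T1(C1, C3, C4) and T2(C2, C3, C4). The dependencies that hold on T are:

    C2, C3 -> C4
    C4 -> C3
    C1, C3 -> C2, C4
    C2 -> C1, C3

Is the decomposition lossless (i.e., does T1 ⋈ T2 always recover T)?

No

Common attributes: T1 ∩ T2 = {C3, C4}.
No dependency enlarges {C3, C4}, so (C3, C4)⁺ = {C3, C4}.
The closure contains neither all of T1 = {C1, C3, C4} nor all of T2 = {C2, C3, C4}, so the common attributes are not a superkey of either fragment. The join is lossy.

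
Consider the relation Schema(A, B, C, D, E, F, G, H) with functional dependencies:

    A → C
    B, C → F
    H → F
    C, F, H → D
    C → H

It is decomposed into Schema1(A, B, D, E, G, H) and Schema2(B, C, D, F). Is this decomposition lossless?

Common attributes: Schema1 ∩ Schema2 = {B, D}.
No dependency enlarges {B, D}, so (B, D)⁺ = {B, D}.
The closure contains neither all of Schema1 = {A, B, D, E, G, H} nor all of Schema2 = {B, C, D, F}, so the common attributes are not a superkey of either fragment. The join is lossy.

No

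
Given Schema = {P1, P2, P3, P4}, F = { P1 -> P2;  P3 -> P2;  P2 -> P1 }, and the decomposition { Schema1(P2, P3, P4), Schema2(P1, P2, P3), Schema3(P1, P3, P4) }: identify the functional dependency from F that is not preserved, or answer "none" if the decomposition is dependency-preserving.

none

P1 → P2 lies within Schema2.
P3 → P2 lies within Schema1.
P2 → P1 lies within Schema2.
Every dependency is enforceable on the fragments, so the decomposition is dependency-preserving.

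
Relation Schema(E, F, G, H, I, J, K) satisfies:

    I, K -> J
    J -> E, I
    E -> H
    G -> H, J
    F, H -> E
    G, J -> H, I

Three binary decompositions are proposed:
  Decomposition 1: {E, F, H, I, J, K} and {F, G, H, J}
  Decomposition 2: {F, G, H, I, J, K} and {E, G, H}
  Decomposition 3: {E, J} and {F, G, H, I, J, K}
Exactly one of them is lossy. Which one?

Decomposition 1

Decomposition 1: common = {F, H, J}, closure = {E, F, H, I, J} → lossy.
Decomposition 2: common = {G, H}, closure = {E, G, H, I, J} → lossless.
Decomposition 3: common = {J}, closure = {E, H, I, J} → lossless.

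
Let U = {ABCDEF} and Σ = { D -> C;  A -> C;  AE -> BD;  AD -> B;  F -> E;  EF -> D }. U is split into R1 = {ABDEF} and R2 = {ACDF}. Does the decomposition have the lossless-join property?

Common attributes: R1 ∩ R2 = {ADF}.
Closure of {ADF}: D → C applies, adding C; AD → B applies, adding B; F → E applies, adding E. So (ADF)⁺ = {ABCDEF}.
This closure contains every attribute of R1, so R1 ∩ R2 → R1. The join is lossless.

Yes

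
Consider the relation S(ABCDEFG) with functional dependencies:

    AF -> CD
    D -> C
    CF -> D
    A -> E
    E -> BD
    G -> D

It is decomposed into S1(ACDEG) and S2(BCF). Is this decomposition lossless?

Common attributes: S1 ∩ S2 = {C}.
No dependency enlarges {C}, so (C)⁺ = {C}.
The closure contains neither all of S1 = {ACDEG} nor all of S2 = {BCF}, so the common attributes are not a superkey of either fragment. The join is lossy.

No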